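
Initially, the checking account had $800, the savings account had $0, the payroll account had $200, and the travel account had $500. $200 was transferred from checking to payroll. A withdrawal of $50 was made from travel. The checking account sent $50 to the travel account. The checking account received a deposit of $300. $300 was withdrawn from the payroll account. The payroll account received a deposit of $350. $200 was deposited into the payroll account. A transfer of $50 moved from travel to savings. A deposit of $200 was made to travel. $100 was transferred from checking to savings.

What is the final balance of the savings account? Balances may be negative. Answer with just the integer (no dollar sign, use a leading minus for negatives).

Answer: 150

Derivation:
Tracking account balances step by step:
Start: checking=800, savings=0, payroll=200, travel=500
Event 1 (transfer 200 checking -> payroll): checking: 800 - 200 = 600, payroll: 200 + 200 = 400. Balances: checking=600, savings=0, payroll=400, travel=500
Event 2 (withdraw 50 from travel): travel: 500 - 50 = 450. Balances: checking=600, savings=0, payroll=400, travel=450
Event 3 (transfer 50 checking -> travel): checking: 600 - 50 = 550, travel: 450 + 50 = 500. Balances: checking=550, savings=0, payroll=400, travel=500
Event 4 (deposit 300 to checking): checking: 550 + 300 = 850. Balances: checking=850, savings=0, payroll=400, travel=500
Event 5 (withdraw 300 from payroll): payroll: 400 - 300 = 100. Balances: checking=850, savings=0, payroll=100, travel=500
Event 6 (deposit 350 to payroll): payroll: 100 + 350 = 450. Balances: checking=850, savings=0, payroll=450, travel=500
Event 7 (deposit 200 to payroll): payroll: 450 + 200 = 650. Balances: checking=850, savings=0, payroll=650, travel=500
Event 8 (transfer 50 travel -> savings): travel: 500 - 50 = 450, savings: 0 + 50 = 50. Balances: checking=850, savings=50, payroll=650, travel=450
Event 9 (deposit 200 to travel): travel: 450 + 200 = 650. Balances: checking=850, savings=50, payroll=650, travel=650
Event 10 (transfer 100 checking -> savings): checking: 850 - 100 = 750, savings: 50 + 100 = 150. Balances: checking=750, savings=150, payroll=650, travel=650

Final balance of savings: 150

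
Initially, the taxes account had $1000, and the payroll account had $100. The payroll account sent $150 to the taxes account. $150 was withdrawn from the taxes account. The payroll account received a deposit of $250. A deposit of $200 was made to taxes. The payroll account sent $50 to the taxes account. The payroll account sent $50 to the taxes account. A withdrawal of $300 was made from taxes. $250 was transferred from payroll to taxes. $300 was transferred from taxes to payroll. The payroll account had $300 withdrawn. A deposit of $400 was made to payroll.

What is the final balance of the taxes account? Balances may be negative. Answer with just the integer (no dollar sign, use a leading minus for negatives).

Answer: 950

Derivation:
Tracking account balances step by step:
Start: taxes=1000, payroll=100
Event 1 (transfer 150 payroll -> taxes): payroll: 100 - 150 = -50, taxes: 1000 + 150 = 1150. Balances: taxes=1150, payroll=-50
Event 2 (withdraw 150 from taxes): taxes: 1150 - 150 = 1000. Balances: taxes=1000, payroll=-50
Event 3 (deposit 250 to payroll): payroll: -50 + 250 = 200. Balances: taxes=1000, payroll=200
Event 4 (deposit 200 to taxes): taxes: 1000 + 200 = 1200. Balances: taxes=1200, payroll=200
Event 5 (transfer 50 payroll -> taxes): payroll: 200 - 50 = 150, taxes: 1200 + 50 = 1250. Balances: taxes=1250, payroll=150
Event 6 (transfer 50 payroll -> taxes): payroll: 150 - 50 = 100, taxes: 1250 + 50 = 1300. Balances: taxes=1300, payroll=100
Event 7 (withdraw 300 from taxes): taxes: 1300 - 300 = 1000. Balances: taxes=1000, payroll=100
Event 8 (transfer 250 payroll -> taxes): payroll: 100 - 250 = -150, taxes: 1000 + 250 = 1250. Balances: taxes=1250, payroll=-150
Event 9 (transfer 300 taxes -> payroll): taxes: 1250 - 300 = 950, payroll: -150 + 300 = 150. Balances: taxes=950, payroll=150
Event 10 (withdraw 300 from payroll): payroll: 150 - 300 = -150. Balances: taxes=950, payroll=-150
Event 11 (deposit 400 to payroll): payroll: -150 + 400 = 250. Balances: taxes=950, payroll=250

Final balance of taxes: 950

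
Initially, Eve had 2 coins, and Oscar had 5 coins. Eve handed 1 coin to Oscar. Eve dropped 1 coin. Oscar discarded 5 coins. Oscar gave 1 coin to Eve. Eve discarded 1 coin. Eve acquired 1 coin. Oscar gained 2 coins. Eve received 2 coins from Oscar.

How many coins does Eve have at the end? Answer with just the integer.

Tracking counts step by step:
Start: Eve=2, Oscar=5
Event 1 (Eve -> Oscar, 1): Eve: 2 -> 1, Oscar: 5 -> 6. State: Eve=1, Oscar=6
Event 2 (Eve -1): Eve: 1 -> 0. State: Eve=0, Oscar=6
Event 3 (Oscar -5): Oscar: 6 -> 1. State: Eve=0, Oscar=1
Event 4 (Oscar -> Eve, 1): Oscar: 1 -> 0, Eve: 0 -> 1. State: Eve=1, Oscar=0
Event 5 (Eve -1): Eve: 1 -> 0. State: Eve=0, Oscar=0
Event 6 (Eve +1): Eve: 0 -> 1. State: Eve=1, Oscar=0
Event 7 (Oscar +2): Oscar: 0 -> 2. State: Eve=1, Oscar=2
Event 8 (Oscar -> Eve, 2): Oscar: 2 -> 0, Eve: 1 -> 3. State: Eve=3, Oscar=0

Eve's final count: 3

Answer: 3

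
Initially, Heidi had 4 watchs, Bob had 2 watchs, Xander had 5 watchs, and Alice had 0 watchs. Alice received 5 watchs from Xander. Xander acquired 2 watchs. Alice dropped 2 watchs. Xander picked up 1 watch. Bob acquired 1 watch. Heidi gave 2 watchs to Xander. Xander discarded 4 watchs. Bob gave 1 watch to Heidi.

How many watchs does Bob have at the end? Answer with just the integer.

Tracking counts step by step:
Start: Heidi=4, Bob=2, Xander=5, Alice=0
Event 1 (Xander -> Alice, 5): Xander: 5 -> 0, Alice: 0 -> 5. State: Heidi=4, Bob=2, Xander=0, Alice=5
Event 2 (Xander +2): Xander: 0 -> 2. State: Heidi=4, Bob=2, Xander=2, Alice=5
Event 3 (Alice -2): Alice: 5 -> 3. State: Heidi=4, Bob=2, Xander=2, Alice=3
Event 4 (Xander +1): Xander: 2 -> 3. State: Heidi=4, Bob=2, Xander=3, Alice=3
Event 5 (Bob +1): Bob: 2 -> 3. State: Heidi=4, Bob=3, Xander=3, Alice=3
Event 6 (Heidi -> Xander, 2): Heidi: 4 -> 2, Xander: 3 -> 5. State: Heidi=2, Bob=3, Xander=5, Alice=3
Event 7 (Xander -4): Xander: 5 -> 1. State: Heidi=2, Bob=3, Xander=1, Alice=3
Event 8 (Bob -> Heidi, 1): Bob: 3 -> 2, Heidi: 2 -> 3. State: Heidi=3, Bob=2, Xander=1, Alice=3

Bob's final count: 2

Answer: 2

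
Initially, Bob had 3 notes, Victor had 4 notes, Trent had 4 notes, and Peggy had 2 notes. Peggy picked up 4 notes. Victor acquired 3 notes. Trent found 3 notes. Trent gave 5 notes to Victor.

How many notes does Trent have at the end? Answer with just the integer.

Answer: 2

Derivation:
Tracking counts step by step:
Start: Bob=3, Victor=4, Trent=4, Peggy=2
Event 1 (Peggy +4): Peggy: 2 -> 6. State: Bob=3, Victor=4, Trent=4, Peggy=6
Event 2 (Victor +3): Victor: 4 -> 7. State: Bob=3, Victor=7, Trent=4, Peggy=6
Event 3 (Trent +3): Trent: 4 -> 7. State: Bob=3, Victor=7, Trent=7, Peggy=6
Event 4 (Trent -> Victor, 5): Trent: 7 -> 2, Victor: 7 -> 12. State: Bob=3, Victor=12, Trent=2, Peggy=6

Trent's final count: 2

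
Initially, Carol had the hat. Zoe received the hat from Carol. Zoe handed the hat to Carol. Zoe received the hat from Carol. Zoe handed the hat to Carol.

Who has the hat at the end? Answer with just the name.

Tracking the hat through each event:
Start: Carol has the hat.
After event 1: Zoe has the hat.
After event 2: Carol has the hat.
After event 3: Zoe has the hat.
After event 4: Carol has the hat.

Answer: Carol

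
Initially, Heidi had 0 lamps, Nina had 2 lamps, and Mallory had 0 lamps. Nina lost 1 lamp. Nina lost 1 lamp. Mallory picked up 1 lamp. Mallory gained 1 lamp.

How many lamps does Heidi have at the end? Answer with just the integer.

Tracking counts step by step:
Start: Heidi=0, Nina=2, Mallory=0
Event 1 (Nina -1): Nina: 2 -> 1. State: Heidi=0, Nina=1, Mallory=0
Event 2 (Nina -1): Nina: 1 -> 0. State: Heidi=0, Nina=0, Mallory=0
Event 3 (Mallory +1): Mallory: 0 -> 1. State: Heidi=0, Nina=0, Mallory=1
Event 4 (Mallory +1): Mallory: 1 -> 2. State: Heidi=0, Nina=0, Mallory=2

Heidi's final count: 0

Answer: 0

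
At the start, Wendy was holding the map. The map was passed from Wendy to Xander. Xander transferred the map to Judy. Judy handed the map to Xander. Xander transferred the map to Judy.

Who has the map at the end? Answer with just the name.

Answer: Judy

Derivation:
Tracking the map through each event:
Start: Wendy has the map.
After event 1: Xander has the map.
After event 2: Judy has the map.
After event 3: Xander has the map.
After event 4: Judy has the map.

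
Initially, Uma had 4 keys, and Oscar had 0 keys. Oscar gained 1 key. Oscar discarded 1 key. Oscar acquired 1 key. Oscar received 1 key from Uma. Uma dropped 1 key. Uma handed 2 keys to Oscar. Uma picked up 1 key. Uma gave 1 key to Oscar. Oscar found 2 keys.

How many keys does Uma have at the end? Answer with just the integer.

Answer: 0

Derivation:
Tracking counts step by step:
Start: Uma=4, Oscar=0
Event 1 (Oscar +1): Oscar: 0 -> 1. State: Uma=4, Oscar=1
Event 2 (Oscar -1): Oscar: 1 -> 0. State: Uma=4, Oscar=0
Event 3 (Oscar +1): Oscar: 0 -> 1. State: Uma=4, Oscar=1
Event 4 (Uma -> Oscar, 1): Uma: 4 -> 3, Oscar: 1 -> 2. State: Uma=3, Oscar=2
Event 5 (Uma -1): Uma: 3 -> 2. State: Uma=2, Oscar=2
Event 6 (Uma -> Oscar, 2): Uma: 2 -> 0, Oscar: 2 -> 4. State: Uma=0, Oscar=4
Event 7 (Uma +1): Uma: 0 -> 1. State: Uma=1, Oscar=4
Event 8 (Uma -> Oscar, 1): Uma: 1 -> 0, Oscar: 4 -> 5. State: Uma=0, Oscar=5
Event 9 (Oscar +2): Oscar: 5 -> 7. State: Uma=0, Oscar=7

Uma's final count: 0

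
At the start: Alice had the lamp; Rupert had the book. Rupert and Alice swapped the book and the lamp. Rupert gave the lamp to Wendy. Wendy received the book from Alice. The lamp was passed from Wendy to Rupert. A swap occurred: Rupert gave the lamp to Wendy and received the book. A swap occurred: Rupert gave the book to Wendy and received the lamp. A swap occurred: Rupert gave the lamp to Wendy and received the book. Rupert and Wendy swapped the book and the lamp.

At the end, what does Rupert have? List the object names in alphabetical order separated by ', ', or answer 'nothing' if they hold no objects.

Tracking all object holders:
Start: lamp:Alice, book:Rupert
Event 1 (swap book<->lamp: now book:Alice, lamp:Rupert). State: lamp:Rupert, book:Alice
Event 2 (give lamp: Rupert -> Wendy). State: lamp:Wendy, book:Alice
Event 3 (give book: Alice -> Wendy). State: lamp:Wendy, book:Wendy
Event 4 (give lamp: Wendy -> Rupert). State: lamp:Rupert, book:Wendy
Event 5 (swap lamp<->book: now lamp:Wendy, book:Rupert). State: lamp:Wendy, book:Rupert
Event 6 (swap book<->lamp: now book:Wendy, lamp:Rupert). State: lamp:Rupert, book:Wendy
Event 7 (swap lamp<->book: now lamp:Wendy, book:Rupert). State: lamp:Wendy, book:Rupert
Event 8 (swap book<->lamp: now book:Wendy, lamp:Rupert). State: lamp:Rupert, book:Wendy

Final state: lamp:Rupert, book:Wendy
Rupert holds: lamp.

Answer: lamp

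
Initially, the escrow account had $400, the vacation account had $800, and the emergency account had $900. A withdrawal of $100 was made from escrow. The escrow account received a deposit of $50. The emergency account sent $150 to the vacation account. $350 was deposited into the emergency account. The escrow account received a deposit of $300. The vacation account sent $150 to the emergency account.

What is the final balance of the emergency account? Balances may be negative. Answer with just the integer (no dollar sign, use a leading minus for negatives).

Tracking account balances step by step:
Start: escrow=400, vacation=800, emergency=900
Event 1 (withdraw 100 from escrow): escrow: 400 - 100 = 300. Balances: escrow=300, vacation=800, emergency=900
Event 2 (deposit 50 to escrow): escrow: 300 + 50 = 350. Balances: escrow=350, vacation=800, emergency=900
Event 3 (transfer 150 emergency -> vacation): emergency: 900 - 150 = 750, vacation: 800 + 150 = 950. Balances: escrow=350, vacation=950, emergency=750
Event 4 (deposit 350 to emergency): emergency: 750 + 350 = 1100. Balances: escrow=350, vacation=950, emergency=1100
Event 5 (deposit 300 to escrow): escrow: 350 + 300 = 650. Balances: escrow=650, vacation=950, emergency=1100
Event 6 (transfer 150 vacation -> emergency): vacation: 950 - 150 = 800, emergency: 1100 + 150 = 1250. Balances: escrow=650, vacation=800, emergency=1250

Final balance of emergency: 1250

Answer: 1250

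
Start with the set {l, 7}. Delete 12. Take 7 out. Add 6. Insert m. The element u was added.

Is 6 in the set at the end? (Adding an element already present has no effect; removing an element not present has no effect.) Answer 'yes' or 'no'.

Tracking the set through each operation:
Start: {7, l}
Event 1 (remove 12): not present, no change. Set: {7, l}
Event 2 (remove 7): removed. Set: {l}
Event 3 (add 6): added. Set: {6, l}
Event 4 (add m): added. Set: {6, l, m}
Event 5 (add u): added. Set: {6, l, m, u}

Final set: {6, l, m, u} (size 4)
6 is in the final set.

Answer: yes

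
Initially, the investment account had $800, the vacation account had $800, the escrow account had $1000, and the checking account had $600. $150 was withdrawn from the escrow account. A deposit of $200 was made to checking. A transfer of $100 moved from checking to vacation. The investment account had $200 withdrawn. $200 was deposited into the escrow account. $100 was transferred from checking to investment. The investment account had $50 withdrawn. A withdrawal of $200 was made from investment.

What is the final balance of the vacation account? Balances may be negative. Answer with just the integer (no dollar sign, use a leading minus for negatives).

Answer: 900

Derivation:
Tracking account balances step by step:
Start: investment=800, vacation=800, escrow=1000, checking=600
Event 1 (withdraw 150 from escrow): escrow: 1000 - 150 = 850. Balances: investment=800, vacation=800, escrow=850, checking=600
Event 2 (deposit 200 to checking): checking: 600 + 200 = 800. Balances: investment=800, vacation=800, escrow=850, checking=800
Event 3 (transfer 100 checking -> vacation): checking: 800 - 100 = 700, vacation: 800 + 100 = 900. Balances: investment=800, vacation=900, escrow=850, checking=700
Event 4 (withdraw 200 from investment): investment: 800 - 200 = 600. Balances: investment=600, vacation=900, escrow=850, checking=700
Event 5 (deposit 200 to escrow): escrow: 850 + 200 = 1050. Balances: investment=600, vacation=900, escrow=1050, checking=700
Event 6 (transfer 100 checking -> investment): checking: 700 - 100 = 600, investment: 600 + 100 = 700. Balances: investment=700, vacation=900, escrow=1050, checking=600
Event 7 (withdraw 50 from investment): investment: 700 - 50 = 650. Balances: investment=650, vacation=900, escrow=1050, checking=600
Event 8 (withdraw 200 from investment): investment: 650 - 200 = 450. Balances: investment=450, vacation=900, escrow=1050, checking=600

Final balance of vacation: 900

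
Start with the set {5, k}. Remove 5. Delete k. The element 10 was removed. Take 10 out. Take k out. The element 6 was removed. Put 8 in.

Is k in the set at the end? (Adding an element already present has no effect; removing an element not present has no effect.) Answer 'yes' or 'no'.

Answer: no

Derivation:
Tracking the set through each operation:
Start: {5, k}
Event 1 (remove 5): removed. Set: {k}
Event 2 (remove k): removed. Set: {}
Event 3 (remove 10): not present, no change. Set: {}
Event 4 (remove 10): not present, no change. Set: {}
Event 5 (remove k): not present, no change. Set: {}
Event 6 (remove 6): not present, no change. Set: {}
Event 7 (add 8): added. Set: {8}

Final set: {8} (size 1)
k is NOT in the final set.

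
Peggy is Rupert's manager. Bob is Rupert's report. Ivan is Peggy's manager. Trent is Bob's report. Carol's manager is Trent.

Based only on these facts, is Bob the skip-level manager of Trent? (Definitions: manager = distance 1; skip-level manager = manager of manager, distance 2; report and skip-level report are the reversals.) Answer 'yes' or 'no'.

Answer: no

Derivation:
Reconstructing the manager chain from the given facts:
  Ivan -> Peggy -> Rupert -> Bob -> Trent -> Carol
(each arrow means 'manager of the next')
Positions in the chain (0 = top):
  position of Ivan: 0
  position of Peggy: 1
  position of Rupert: 2
  position of Bob: 3
  position of Trent: 4
  position of Carol: 5

Bob is at position 3, Trent is at position 4; signed distance (j - i) = 1.
'skip-level manager' requires j - i = 2. Actual distance is 1, so the relation does NOT hold.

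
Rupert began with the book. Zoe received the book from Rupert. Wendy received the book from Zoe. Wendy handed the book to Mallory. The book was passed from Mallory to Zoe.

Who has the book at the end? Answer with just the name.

Tracking the book through each event:
Start: Rupert has the book.
After event 1: Zoe has the book.
After event 2: Wendy has the book.
After event 3: Mallory has the book.
After event 4: Zoe has the book.

Answer: Zoe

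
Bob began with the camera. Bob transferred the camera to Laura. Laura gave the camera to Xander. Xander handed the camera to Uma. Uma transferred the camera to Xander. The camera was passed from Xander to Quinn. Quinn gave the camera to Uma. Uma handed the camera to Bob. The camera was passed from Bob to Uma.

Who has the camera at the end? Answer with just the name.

Answer: Uma

Derivation:
Tracking the camera through each event:
Start: Bob has the camera.
After event 1: Laura has the camera.
After event 2: Xander has the camera.
After event 3: Uma has the camera.
After event 4: Xander has the camera.
After event 5: Quinn has the camera.
After event 6: Uma has the camera.
After event 7: Bob has the camera.
After event 8: Uma has the camera.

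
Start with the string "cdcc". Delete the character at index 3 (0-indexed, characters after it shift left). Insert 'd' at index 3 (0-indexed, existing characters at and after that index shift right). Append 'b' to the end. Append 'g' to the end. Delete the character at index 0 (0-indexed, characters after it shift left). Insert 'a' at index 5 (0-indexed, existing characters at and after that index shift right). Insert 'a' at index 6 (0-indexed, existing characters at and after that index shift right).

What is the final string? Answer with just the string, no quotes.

Applying each edit step by step:
Start: "cdcc"
Op 1 (delete idx 3 = 'c'): "cdcc" -> "cdc"
Op 2 (insert 'd' at idx 3): "cdc" -> "cdcd"
Op 3 (append 'b'): "cdcd" -> "cdcdb"
Op 4 (append 'g'): "cdcdb" -> "cdcdbg"
Op 5 (delete idx 0 = 'c'): "cdcdbg" -> "dcdbg"
Op 6 (insert 'a' at idx 5): "dcdbg" -> "dcdbga"
Op 7 (insert 'a' at idx 6): "dcdbga" -> "dcdbgaa"

Answer: dcdbgaa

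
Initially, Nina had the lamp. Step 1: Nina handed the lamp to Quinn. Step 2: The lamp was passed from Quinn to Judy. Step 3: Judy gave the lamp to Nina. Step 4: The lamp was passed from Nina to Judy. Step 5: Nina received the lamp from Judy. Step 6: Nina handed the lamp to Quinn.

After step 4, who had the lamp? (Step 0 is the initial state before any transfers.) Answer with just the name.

Tracking the lamp holder through step 4:
After step 0 (start): Nina
After step 1: Quinn
After step 2: Judy
After step 3: Nina
After step 4: Judy

At step 4, the holder is Judy.

Answer: Judy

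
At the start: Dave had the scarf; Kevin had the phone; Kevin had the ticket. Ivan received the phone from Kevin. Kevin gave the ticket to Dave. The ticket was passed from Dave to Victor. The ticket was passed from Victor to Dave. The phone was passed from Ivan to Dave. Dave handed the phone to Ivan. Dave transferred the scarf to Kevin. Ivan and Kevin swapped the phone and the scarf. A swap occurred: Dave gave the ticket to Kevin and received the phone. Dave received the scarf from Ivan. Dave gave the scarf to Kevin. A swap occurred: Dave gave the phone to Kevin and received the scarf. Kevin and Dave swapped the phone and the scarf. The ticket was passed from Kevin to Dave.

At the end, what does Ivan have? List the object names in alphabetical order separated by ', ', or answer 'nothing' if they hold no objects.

Answer: nothing

Derivation:
Tracking all object holders:
Start: scarf:Dave, phone:Kevin, ticket:Kevin
Event 1 (give phone: Kevin -> Ivan). State: scarf:Dave, phone:Ivan, ticket:Kevin
Event 2 (give ticket: Kevin -> Dave). State: scarf:Dave, phone:Ivan, ticket:Dave
Event 3 (give ticket: Dave -> Victor). State: scarf:Dave, phone:Ivan, ticket:Victor
Event 4 (give ticket: Victor -> Dave). State: scarf:Dave, phone:Ivan, ticket:Dave
Event 5 (give phone: Ivan -> Dave). State: scarf:Dave, phone:Dave, ticket:Dave
Event 6 (give phone: Dave -> Ivan). State: scarf:Dave, phone:Ivan, ticket:Dave
Event 7 (give scarf: Dave -> Kevin). State: scarf:Kevin, phone:Ivan, ticket:Dave
Event 8 (swap phone<->scarf: now phone:Kevin, scarf:Ivan). State: scarf:Ivan, phone:Kevin, ticket:Dave
Event 9 (swap ticket<->phone: now ticket:Kevin, phone:Dave). State: scarf:Ivan, phone:Dave, ticket:Kevin
Event 10 (give scarf: Ivan -> Dave). State: scarf:Dave, phone:Dave, ticket:Kevin
Event 11 (give scarf: Dave -> Kevin). State: scarf:Kevin, phone:Dave, ticket:Kevin
Event 12 (swap phone<->scarf: now phone:Kevin, scarf:Dave). State: scarf:Dave, phone:Kevin, ticket:Kevin
Event 13 (swap phone<->scarf: now phone:Dave, scarf:Kevin). State: scarf:Kevin, phone:Dave, ticket:Kevin
Event 14 (give ticket: Kevin -> Dave). State: scarf:Kevin, phone:Dave, ticket:Dave

Final state: scarf:Kevin, phone:Dave, ticket:Dave
Ivan holds: (nothing).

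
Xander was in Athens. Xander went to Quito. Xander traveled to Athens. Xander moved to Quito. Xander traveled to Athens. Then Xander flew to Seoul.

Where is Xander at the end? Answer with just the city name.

Answer: Seoul

Derivation:
Tracking Xander's location:
Start: Xander is in Athens.
After move 1: Athens -> Quito. Xander is in Quito.
After move 2: Quito -> Athens. Xander is in Athens.
After move 3: Athens -> Quito. Xander is in Quito.
After move 4: Quito -> Athens. Xander is in Athens.
After move 5: Athens -> Seoul. Xander is in Seoul.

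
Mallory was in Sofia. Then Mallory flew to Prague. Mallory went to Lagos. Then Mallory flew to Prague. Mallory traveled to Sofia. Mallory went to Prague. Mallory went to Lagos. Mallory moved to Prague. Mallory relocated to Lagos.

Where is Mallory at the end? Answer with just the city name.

Tracking Mallory's location:
Start: Mallory is in Sofia.
After move 1: Sofia -> Prague. Mallory is in Prague.
After move 2: Prague -> Lagos. Mallory is in Lagos.
After move 3: Lagos -> Prague. Mallory is in Prague.
After move 4: Prague -> Sofia. Mallory is in Sofia.
After move 5: Sofia -> Prague. Mallory is in Prague.
After move 6: Prague -> Lagos. Mallory is in Lagos.
After move 7: Lagos -> Prague. Mallory is in Prague.
After move 8: Prague -> Lagos. Mallory is in Lagos.

Answer: Lagos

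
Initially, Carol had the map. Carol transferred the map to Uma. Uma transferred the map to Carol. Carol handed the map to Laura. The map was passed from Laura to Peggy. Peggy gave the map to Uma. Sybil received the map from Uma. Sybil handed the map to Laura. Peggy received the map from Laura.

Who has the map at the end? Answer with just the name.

Answer: Peggy

Derivation:
Tracking the map through each event:
Start: Carol has the map.
After event 1: Uma has the map.
After event 2: Carol has the map.
After event 3: Laura has the map.
After event 4: Peggy has the map.
After event 5: Uma has the map.
After event 6: Sybil has the map.
After event 7: Laura has the map.
After event 8: Peggy has the map.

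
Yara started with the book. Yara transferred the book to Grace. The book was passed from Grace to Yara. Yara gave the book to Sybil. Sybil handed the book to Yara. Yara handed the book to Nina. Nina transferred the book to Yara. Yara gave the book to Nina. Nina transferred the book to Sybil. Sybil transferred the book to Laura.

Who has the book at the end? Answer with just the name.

Answer: Laura

Derivation:
Tracking the book through each event:
Start: Yara has the book.
After event 1: Grace has the book.
After event 2: Yara has the book.
After event 3: Sybil has the book.
After event 4: Yara has the book.
After event 5: Nina has the book.
After event 6: Yara has the book.
After event 7: Nina has the book.
After event 8: Sybil has the book.
After event 9: Laura has the book.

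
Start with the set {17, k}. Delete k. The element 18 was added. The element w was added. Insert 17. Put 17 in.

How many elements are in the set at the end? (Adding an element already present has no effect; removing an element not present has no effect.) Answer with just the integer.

Tracking the set through each operation:
Start: {17, k}
Event 1 (remove k): removed. Set: {17}
Event 2 (add 18): added. Set: {17, 18}
Event 3 (add w): added. Set: {17, 18, w}
Event 4 (add 17): already present, no change. Set: {17, 18, w}
Event 5 (add 17): already present, no change. Set: {17, 18, w}

Final set: {17, 18, w} (size 3)

Answer: 3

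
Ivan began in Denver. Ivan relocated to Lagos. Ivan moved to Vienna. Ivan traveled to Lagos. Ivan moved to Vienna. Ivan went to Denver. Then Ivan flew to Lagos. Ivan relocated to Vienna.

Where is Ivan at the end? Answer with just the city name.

Answer: Vienna

Derivation:
Tracking Ivan's location:
Start: Ivan is in Denver.
After move 1: Denver -> Lagos. Ivan is in Lagos.
After move 2: Lagos -> Vienna. Ivan is in Vienna.
After move 3: Vienna -> Lagos. Ivan is in Lagos.
After move 4: Lagos -> Vienna. Ivan is in Vienna.
After move 5: Vienna -> Denver. Ivan is in Denver.
After move 6: Denver -> Lagos. Ivan is in Lagos.
After move 7: Lagos -> Vienna. Ivan is in Vienna.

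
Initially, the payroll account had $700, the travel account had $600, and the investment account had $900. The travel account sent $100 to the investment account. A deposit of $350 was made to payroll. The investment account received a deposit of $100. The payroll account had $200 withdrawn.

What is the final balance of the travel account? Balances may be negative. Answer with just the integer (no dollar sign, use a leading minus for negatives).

Tracking account balances step by step:
Start: payroll=700, travel=600, investment=900
Event 1 (transfer 100 travel -> investment): travel: 600 - 100 = 500, investment: 900 + 100 = 1000. Balances: payroll=700, travel=500, investment=1000
Event 2 (deposit 350 to payroll): payroll: 700 + 350 = 1050. Balances: payroll=1050, travel=500, investment=1000
Event 3 (deposit 100 to investment): investment: 1000 + 100 = 1100. Balances: payroll=1050, travel=500, investment=1100
Event 4 (withdraw 200 from payroll): payroll: 1050 - 200 = 850. Balances: payroll=850, travel=500, investment=1100

Final balance of travel: 500

Answer: 500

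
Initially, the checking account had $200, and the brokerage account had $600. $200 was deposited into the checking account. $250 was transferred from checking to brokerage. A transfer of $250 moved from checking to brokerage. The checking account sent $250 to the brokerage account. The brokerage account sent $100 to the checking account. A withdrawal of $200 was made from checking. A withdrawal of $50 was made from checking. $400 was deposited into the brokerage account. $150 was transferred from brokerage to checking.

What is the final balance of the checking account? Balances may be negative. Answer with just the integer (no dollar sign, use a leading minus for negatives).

Tracking account balances step by step:
Start: checking=200, brokerage=600
Event 1 (deposit 200 to checking): checking: 200 + 200 = 400. Balances: checking=400, brokerage=600
Event 2 (transfer 250 checking -> brokerage): checking: 400 - 250 = 150, brokerage: 600 + 250 = 850. Balances: checking=150, brokerage=850
Event 3 (transfer 250 checking -> brokerage): checking: 150 - 250 = -100, brokerage: 850 + 250 = 1100. Balances: checking=-100, brokerage=1100
Event 4 (transfer 250 checking -> brokerage): checking: -100 - 250 = -350, brokerage: 1100 + 250 = 1350. Balances: checking=-350, brokerage=1350
Event 5 (transfer 100 brokerage -> checking): brokerage: 1350 - 100 = 1250, checking: -350 + 100 = -250. Balances: checking=-250, brokerage=1250
Event 6 (withdraw 200 from checking): checking: -250 - 200 = -450. Balances: checking=-450, brokerage=1250
Event 7 (withdraw 50 from checking): checking: -450 - 50 = -500. Balances: checking=-500, brokerage=1250
Event 8 (deposit 400 to brokerage): brokerage: 1250 + 400 = 1650. Balances: checking=-500, brokerage=1650
Event 9 (transfer 150 brokerage -> checking): brokerage: 1650 - 150 = 1500, checking: -500 + 150 = -350. Balances: checking=-350, brokerage=1500

Final balance of checking: -350

Answer: -350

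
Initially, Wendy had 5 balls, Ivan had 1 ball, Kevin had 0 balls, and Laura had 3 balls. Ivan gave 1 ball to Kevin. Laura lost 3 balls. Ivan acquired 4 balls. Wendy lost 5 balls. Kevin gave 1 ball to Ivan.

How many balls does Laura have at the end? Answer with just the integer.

Answer: 0

Derivation:
Tracking counts step by step:
Start: Wendy=5, Ivan=1, Kevin=0, Laura=3
Event 1 (Ivan -> Kevin, 1): Ivan: 1 -> 0, Kevin: 0 -> 1. State: Wendy=5, Ivan=0, Kevin=1, Laura=3
Event 2 (Laura -3): Laura: 3 -> 0. State: Wendy=5, Ivan=0, Kevin=1, Laura=0
Event 3 (Ivan +4): Ivan: 0 -> 4. State: Wendy=5, Ivan=4, Kevin=1, Laura=0
Event 4 (Wendy -5): Wendy: 5 -> 0. State: Wendy=0, Ivan=4, Kevin=1, Laura=0
Event 5 (Kevin -> Ivan, 1): Kevin: 1 -> 0, Ivan: 4 -> 5. State: Wendy=0, Ivan=5, Kevin=0, Laura=0

Laura's final count: 0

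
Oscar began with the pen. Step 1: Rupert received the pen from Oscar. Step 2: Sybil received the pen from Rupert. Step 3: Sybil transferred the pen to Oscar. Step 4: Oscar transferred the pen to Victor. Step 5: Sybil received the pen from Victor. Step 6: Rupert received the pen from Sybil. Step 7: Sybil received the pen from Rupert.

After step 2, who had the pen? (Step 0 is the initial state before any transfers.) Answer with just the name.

Answer: Sybil

Derivation:
Tracking the pen holder through step 2:
After step 0 (start): Oscar
After step 1: Rupert
After step 2: Sybil

At step 2, the holder is Sybil.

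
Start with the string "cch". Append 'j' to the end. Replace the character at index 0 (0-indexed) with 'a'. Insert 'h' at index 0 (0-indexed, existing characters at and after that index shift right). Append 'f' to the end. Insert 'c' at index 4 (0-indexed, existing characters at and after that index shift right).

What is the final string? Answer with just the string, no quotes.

Applying each edit step by step:
Start: "cch"
Op 1 (append 'j'): "cch" -> "cchj"
Op 2 (replace idx 0: 'c' -> 'a'): "cchj" -> "achj"
Op 3 (insert 'h' at idx 0): "achj" -> "hachj"
Op 4 (append 'f'): "hachj" -> "hachjf"
Op 5 (insert 'c' at idx 4): "hachjf" -> "hachcjf"

Answer: hachcjf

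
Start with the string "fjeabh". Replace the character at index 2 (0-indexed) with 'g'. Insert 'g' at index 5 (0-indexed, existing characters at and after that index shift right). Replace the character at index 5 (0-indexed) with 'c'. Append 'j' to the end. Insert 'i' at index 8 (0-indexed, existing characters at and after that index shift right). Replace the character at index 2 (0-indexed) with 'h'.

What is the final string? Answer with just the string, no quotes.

Answer: fjhabchji

Derivation:
Applying each edit step by step:
Start: "fjeabh"
Op 1 (replace idx 2: 'e' -> 'g'): "fjeabh" -> "fjgabh"
Op 2 (insert 'g' at idx 5): "fjgabh" -> "fjgabgh"
Op 3 (replace idx 5: 'g' -> 'c'): "fjgabgh" -> "fjgabch"
Op 4 (append 'j'): "fjgabch" -> "fjgabchj"
Op 5 (insert 'i' at idx 8): "fjgabchj" -> "fjgabchji"
Op 6 (replace idx 2: 'g' -> 'h'): "fjgabchji" -> "fjhabchji"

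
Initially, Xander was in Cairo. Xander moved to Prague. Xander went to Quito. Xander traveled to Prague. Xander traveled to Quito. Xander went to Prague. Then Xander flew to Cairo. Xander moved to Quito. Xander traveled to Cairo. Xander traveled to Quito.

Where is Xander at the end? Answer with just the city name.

Answer: Quito

Derivation:
Tracking Xander's location:
Start: Xander is in Cairo.
After move 1: Cairo -> Prague. Xander is in Prague.
After move 2: Prague -> Quito. Xander is in Quito.
After move 3: Quito -> Prague. Xander is in Prague.
After move 4: Prague -> Quito. Xander is in Quito.
After move 5: Quito -> Prague. Xander is in Prague.
After move 6: Prague -> Cairo. Xander is in Cairo.
After move 7: Cairo -> Quito. Xander is in Quito.
After move 8: Quito -> Cairo. Xander is in Cairo.
After move 9: Cairo -> Quito. Xander is in Quito.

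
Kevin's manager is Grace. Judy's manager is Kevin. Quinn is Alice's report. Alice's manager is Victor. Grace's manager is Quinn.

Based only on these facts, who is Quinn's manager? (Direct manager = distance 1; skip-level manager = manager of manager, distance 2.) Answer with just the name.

Answer: Alice

Derivation:
Reconstructing the manager chain from the given facts:
  Victor -> Alice -> Quinn -> Grace -> Kevin -> Judy
(each arrow means 'manager of the next')
Positions in the chain (0 = top):
  position of Victor: 0
  position of Alice: 1
  position of Quinn: 2
  position of Grace: 3
  position of Kevin: 4
  position of Judy: 5

Quinn is at position 2; the manager is 1 step up the chain, i.e. position 1: Alice.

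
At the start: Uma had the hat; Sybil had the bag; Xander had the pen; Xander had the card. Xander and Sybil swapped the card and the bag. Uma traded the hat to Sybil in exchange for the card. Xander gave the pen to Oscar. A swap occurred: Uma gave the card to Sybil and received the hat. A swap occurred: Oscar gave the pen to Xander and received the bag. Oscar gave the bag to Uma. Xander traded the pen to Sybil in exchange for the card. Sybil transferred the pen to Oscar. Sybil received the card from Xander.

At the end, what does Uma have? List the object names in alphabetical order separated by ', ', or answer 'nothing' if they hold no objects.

Answer: bag, hat

Derivation:
Tracking all object holders:
Start: hat:Uma, bag:Sybil, pen:Xander, card:Xander
Event 1 (swap card<->bag: now card:Sybil, bag:Xander). State: hat:Uma, bag:Xander, pen:Xander, card:Sybil
Event 2 (swap hat<->card: now hat:Sybil, card:Uma). State: hat:Sybil, bag:Xander, pen:Xander, card:Uma
Event 3 (give pen: Xander -> Oscar). State: hat:Sybil, bag:Xander, pen:Oscar, card:Uma
Event 4 (swap card<->hat: now card:Sybil, hat:Uma). State: hat:Uma, bag:Xander, pen:Oscar, card:Sybil
Event 5 (swap pen<->bag: now pen:Xander, bag:Oscar). State: hat:Uma, bag:Oscar, pen:Xander, card:Sybil
Event 6 (give bag: Oscar -> Uma). State: hat:Uma, bag:Uma, pen:Xander, card:Sybil
Event 7 (swap pen<->card: now pen:Sybil, card:Xander). State: hat:Uma, bag:Uma, pen:Sybil, card:Xander
Event 8 (give pen: Sybil -> Oscar). State: hat:Uma, bag:Uma, pen:Oscar, card:Xander
Event 9 (give card: Xander -> Sybil). State: hat:Uma, bag:Uma, pen:Oscar, card:Sybil

Final state: hat:Uma, bag:Uma, pen:Oscar, card:Sybil
Uma holds: bag, hat.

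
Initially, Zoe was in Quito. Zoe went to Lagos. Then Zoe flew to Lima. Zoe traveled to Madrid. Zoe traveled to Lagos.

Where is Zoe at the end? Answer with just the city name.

Tracking Zoe's location:
Start: Zoe is in Quito.
After move 1: Quito -> Lagos. Zoe is in Lagos.
After move 2: Lagos -> Lima. Zoe is in Lima.
After move 3: Lima -> Madrid. Zoe is in Madrid.
After move 4: Madrid -> Lagos. Zoe is in Lagos.

Answer: Lagos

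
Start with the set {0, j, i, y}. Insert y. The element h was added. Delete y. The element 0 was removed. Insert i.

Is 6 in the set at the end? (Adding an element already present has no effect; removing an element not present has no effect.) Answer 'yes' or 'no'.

Tracking the set through each operation:
Start: {0, i, j, y}
Event 1 (add y): already present, no change. Set: {0, i, j, y}
Event 2 (add h): added. Set: {0, h, i, j, y}
Event 3 (remove y): removed. Set: {0, h, i, j}
Event 4 (remove 0): removed. Set: {h, i, j}
Event 5 (add i): already present, no change. Set: {h, i, j}

Final set: {h, i, j} (size 3)
6 is NOT in the final set.

Answer: no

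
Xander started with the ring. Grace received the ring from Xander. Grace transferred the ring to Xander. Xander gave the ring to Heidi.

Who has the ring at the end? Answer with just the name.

Answer: Heidi

Derivation:
Tracking the ring through each event:
Start: Xander has the ring.
After event 1: Grace has the ring.
After event 2: Xander has the ring.
After event 3: Heidi has the ring.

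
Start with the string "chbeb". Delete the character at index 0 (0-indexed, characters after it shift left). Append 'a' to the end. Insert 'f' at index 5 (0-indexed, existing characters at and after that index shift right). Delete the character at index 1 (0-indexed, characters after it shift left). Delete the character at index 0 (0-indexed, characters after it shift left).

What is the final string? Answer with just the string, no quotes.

Applying each edit step by step:
Start: "chbeb"
Op 1 (delete idx 0 = 'c'): "chbeb" -> "hbeb"
Op 2 (append 'a'): "hbeb" -> "hbeba"
Op 3 (insert 'f' at idx 5): "hbeba" -> "hbebaf"
Op 4 (delete idx 1 = 'b'): "hbebaf" -> "hebaf"
Op 5 (delete idx 0 = 'h'): "hebaf" -> "ebaf"

Answer: ebaf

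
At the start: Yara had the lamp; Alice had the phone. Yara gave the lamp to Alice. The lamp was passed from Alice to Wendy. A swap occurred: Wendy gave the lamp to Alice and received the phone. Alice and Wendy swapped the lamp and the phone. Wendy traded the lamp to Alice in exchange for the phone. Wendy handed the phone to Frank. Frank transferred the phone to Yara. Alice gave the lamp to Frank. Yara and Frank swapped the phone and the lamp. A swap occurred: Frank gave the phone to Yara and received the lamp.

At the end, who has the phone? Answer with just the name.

Answer: Yara

Derivation:
Tracking all object holders:
Start: lamp:Yara, phone:Alice
Event 1 (give lamp: Yara -> Alice). State: lamp:Alice, phone:Alice
Event 2 (give lamp: Alice -> Wendy). State: lamp:Wendy, phone:Alice
Event 3 (swap lamp<->phone: now lamp:Alice, phone:Wendy). State: lamp:Alice, phone:Wendy
Event 4 (swap lamp<->phone: now lamp:Wendy, phone:Alice). State: lamp:Wendy, phone:Alice
Event 5 (swap lamp<->phone: now lamp:Alice, phone:Wendy). State: lamp:Alice, phone:Wendy
Event 6 (give phone: Wendy -> Frank). State: lamp:Alice, phone:Frank
Event 7 (give phone: Frank -> Yara). State: lamp:Alice, phone:Yara
Event 8 (give lamp: Alice -> Frank). State: lamp:Frank, phone:Yara
Event 9 (swap phone<->lamp: now phone:Frank, lamp:Yara). State: lamp:Yara, phone:Frank
Event 10 (swap phone<->lamp: now phone:Yara, lamp:Frank). State: lamp:Frank, phone:Yara

Final state: lamp:Frank, phone:Yara
The phone is held by Yara.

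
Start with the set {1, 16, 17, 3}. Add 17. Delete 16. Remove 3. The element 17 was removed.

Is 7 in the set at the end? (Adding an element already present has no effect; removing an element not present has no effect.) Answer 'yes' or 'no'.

Tracking the set through each operation:
Start: {1, 16, 17, 3}
Event 1 (add 17): already present, no change. Set: {1, 16, 17, 3}
Event 2 (remove 16): removed. Set: {1, 17, 3}
Event 3 (remove 3): removed. Set: {1, 17}
Event 4 (remove 17): removed. Set: {1}

Final set: {1} (size 1)
7 is NOT in the final set.

Answer: no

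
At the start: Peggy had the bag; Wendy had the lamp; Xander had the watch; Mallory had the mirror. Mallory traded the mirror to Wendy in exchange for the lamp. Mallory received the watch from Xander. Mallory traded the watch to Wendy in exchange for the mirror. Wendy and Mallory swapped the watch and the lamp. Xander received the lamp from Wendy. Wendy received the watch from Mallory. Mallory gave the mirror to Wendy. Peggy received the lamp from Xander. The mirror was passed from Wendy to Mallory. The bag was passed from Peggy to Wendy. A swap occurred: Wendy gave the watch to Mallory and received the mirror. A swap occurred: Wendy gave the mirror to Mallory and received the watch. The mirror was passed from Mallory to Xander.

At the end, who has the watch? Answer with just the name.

Answer: Wendy

Derivation:
Tracking all object holders:
Start: bag:Peggy, lamp:Wendy, watch:Xander, mirror:Mallory
Event 1 (swap mirror<->lamp: now mirror:Wendy, lamp:Mallory). State: bag:Peggy, lamp:Mallory, watch:Xander, mirror:Wendy
Event 2 (give watch: Xander -> Mallory). State: bag:Peggy, lamp:Mallory, watch:Mallory, mirror:Wendy
Event 3 (swap watch<->mirror: now watch:Wendy, mirror:Mallory). State: bag:Peggy, lamp:Mallory, watch:Wendy, mirror:Mallory
Event 4 (swap watch<->lamp: now watch:Mallory, lamp:Wendy). State: bag:Peggy, lamp:Wendy, watch:Mallory, mirror:Mallory
Event 5 (give lamp: Wendy -> Xander). State: bag:Peggy, lamp:Xander, watch:Mallory, mirror:Mallory
Event 6 (give watch: Mallory -> Wendy). State: bag:Peggy, lamp:Xander, watch:Wendy, mirror:Mallory
Event 7 (give mirror: Mallory -> Wendy). State: bag:Peggy, lamp:Xander, watch:Wendy, mirror:Wendy
Event 8 (give lamp: Xander -> Peggy). State: bag:Peggy, lamp:Peggy, watch:Wendy, mirror:Wendy
Event 9 (give mirror: Wendy -> Mallory). State: bag:Peggy, lamp:Peggy, watch:Wendy, mirror:Mallory
Event 10 (give bag: Peggy -> Wendy). State: bag:Wendy, lamp:Peggy, watch:Wendy, mirror:Mallory
Event 11 (swap watch<->mirror: now watch:Mallory, mirror:Wendy). State: bag:Wendy, lamp:Peggy, watch:Mallory, mirror:Wendy
Event 12 (swap mirror<->watch: now mirror:Mallory, watch:Wendy). State: bag:Wendy, lamp:Peggy, watch:Wendy, mirror:Mallory
Event 13 (give mirror: Mallory -> Xander). State: bag:Wendy, lamp:Peggy, watch:Wendy, mirror:Xander

Final state: bag:Wendy, lamp:Peggy, watch:Wendy, mirror:Xander
The watch is held by Wendy.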